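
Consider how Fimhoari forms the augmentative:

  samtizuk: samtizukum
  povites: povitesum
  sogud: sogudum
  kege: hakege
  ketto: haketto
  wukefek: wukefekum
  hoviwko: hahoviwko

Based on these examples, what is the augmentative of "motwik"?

motwikum

"motwik" ends in a consonant. The stems ending in a consonant (sogud → sogudum, wukefek → wukefekum, povites → povitesum) add -um.
The other pattern: stems ending in a vowel add the prefix ha-.
So motwik → motwikum.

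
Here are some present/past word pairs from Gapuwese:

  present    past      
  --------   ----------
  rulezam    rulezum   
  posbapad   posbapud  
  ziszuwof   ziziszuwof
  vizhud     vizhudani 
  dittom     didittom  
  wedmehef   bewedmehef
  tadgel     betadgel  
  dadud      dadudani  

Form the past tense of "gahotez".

"gahotez" has last vowel 'e'. The stems whose last vowel is 'e' (wedmehef → bewedmehef, tadgel → betadgel) add the prefix be-.
So gahotez → begahotez.

begahotez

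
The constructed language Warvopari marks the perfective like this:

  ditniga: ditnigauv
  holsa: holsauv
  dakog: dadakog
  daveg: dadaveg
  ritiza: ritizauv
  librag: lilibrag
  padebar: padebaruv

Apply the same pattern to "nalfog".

nanalfog

librag and padebar both have last vowel 'a' yet inflect differently (lilibrag, padebaruv), so the last vowel is not what conditions the rule; the final letter is.
"nalfog" ends in -g. The stems ending in -g (librag → lilibrag, dakog → dadakog, daveg → dadaveg) repeat the first consonant+vowel as a prefix.
So nalfog → nanalfog.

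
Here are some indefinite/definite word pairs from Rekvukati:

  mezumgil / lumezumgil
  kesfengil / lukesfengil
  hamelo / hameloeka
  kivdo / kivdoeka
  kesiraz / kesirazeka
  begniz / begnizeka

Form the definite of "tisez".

mezumgil and begniz both have last vowel 'i' yet inflect differently (lumezumgil, begnizeka), so the last vowel is not what conditions the rule; the final letter is.
"tisez" ends in -z. The stems ending in -z (kesiraz → kesirazeka, begniz → begnizeka) add -eka.
The other pattern: stems ending in -l add the prefix lu-.
So tisez → tisezeka.

tisezeka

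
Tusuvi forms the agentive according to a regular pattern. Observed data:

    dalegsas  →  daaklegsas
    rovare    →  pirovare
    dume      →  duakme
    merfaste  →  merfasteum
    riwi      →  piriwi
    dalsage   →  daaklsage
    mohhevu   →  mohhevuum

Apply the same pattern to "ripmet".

merfaste and dalsage both end in -e yet inflect differently (merfasteum, daaklsage), so the final letter is not what conditions the rule; the first letter is.
"ripmet" begins with r-. The stems beginning with r- (rovare → pirovare, riwi → piriwi) add the prefix pi-.
So ripmet → piripmet.

piripmet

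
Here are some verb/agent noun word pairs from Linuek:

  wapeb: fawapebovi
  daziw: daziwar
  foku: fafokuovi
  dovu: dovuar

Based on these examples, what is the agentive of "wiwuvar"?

"wiwuvar" begins with w-. The one such stem in the data (wapeb → fawapebovi) adds fa- … -ovi around the stem, so the same rule applies.
So wiwuvar → fawiwuvarovi.

fawiwuvarovi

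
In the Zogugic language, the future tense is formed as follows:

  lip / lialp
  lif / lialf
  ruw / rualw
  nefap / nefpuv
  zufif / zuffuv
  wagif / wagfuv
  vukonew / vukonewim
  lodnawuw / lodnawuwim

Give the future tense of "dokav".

dokvuv

lip and nefap both end in -p yet inflect differently (lialp, nefpuv), so the final letter is not what conditions the rule; the number of vowels is.
"dokav" has 2 vowels. The stems with 2 vowels (nefap → nefpuv, zufif → zuffuv, wagif → wagfuv) delete the last vowel and add -uv.
The other patterns: stems with 1 vowel insert -al- after the first vowel; stems with 3 vowels add -im.
So dokav → dokvuv.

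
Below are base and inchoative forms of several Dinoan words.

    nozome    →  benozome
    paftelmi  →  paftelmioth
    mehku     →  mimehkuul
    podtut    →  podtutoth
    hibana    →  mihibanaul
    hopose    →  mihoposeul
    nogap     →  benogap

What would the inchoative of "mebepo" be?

mimebepoul

nozome and hopose both end in -e yet inflect differently (benozome, mihoposeul), so the final letter is not what conditions the rule; the first letter is.
"mebepo" begins with m-. The one such stem in the data (mehku → mimehkuul) adds mi- … -ul around the stem, so the same rule applies.
So mebepo → mimebepoul.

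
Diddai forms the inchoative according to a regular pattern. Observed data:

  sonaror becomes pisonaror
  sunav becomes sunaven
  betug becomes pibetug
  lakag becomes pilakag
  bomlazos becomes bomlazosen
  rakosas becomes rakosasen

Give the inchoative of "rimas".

"rimas" ends in -s. The stems ending in -s (rakosas → rakosasen, bomlazos → bomlazosen) add -en.
The other pattern: stems ending in -g or -r add the prefix pi-.
So rimas → rimasen.

rimasen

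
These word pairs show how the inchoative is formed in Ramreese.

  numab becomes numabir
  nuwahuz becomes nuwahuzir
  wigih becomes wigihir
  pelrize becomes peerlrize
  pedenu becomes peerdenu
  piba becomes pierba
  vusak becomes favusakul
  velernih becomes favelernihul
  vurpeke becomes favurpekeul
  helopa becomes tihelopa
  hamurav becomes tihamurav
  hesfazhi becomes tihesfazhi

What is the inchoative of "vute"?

favuteul

"vute" begins with v-. The stems beginning with v- (vusak → favusakul, velernih → favelernihul, vurpeke → favurpekeul) add fa- … -ul around the stem.
The other patterns: stems beginning with n- or w- add -ir; stems beginning with p- insert -er- after the first vowel; stems beginning with h- add the prefix ti-.
So vute → favuteul.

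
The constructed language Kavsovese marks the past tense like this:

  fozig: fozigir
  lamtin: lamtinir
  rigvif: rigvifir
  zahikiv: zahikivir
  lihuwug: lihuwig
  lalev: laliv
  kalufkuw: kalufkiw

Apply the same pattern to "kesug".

kesig

fozig and lihuwug both end in -g yet inflect differently (fozigir, lihuwig), so the final letter is not what conditions the rule; the last vowel is.
"kesug" has last vowel 'u'. The stems whose last vowel is 'u' (lihuwug → lihuwig, kalufkuw → kalufkiw) change the last vowel to 'i'.
So kesug → kesig.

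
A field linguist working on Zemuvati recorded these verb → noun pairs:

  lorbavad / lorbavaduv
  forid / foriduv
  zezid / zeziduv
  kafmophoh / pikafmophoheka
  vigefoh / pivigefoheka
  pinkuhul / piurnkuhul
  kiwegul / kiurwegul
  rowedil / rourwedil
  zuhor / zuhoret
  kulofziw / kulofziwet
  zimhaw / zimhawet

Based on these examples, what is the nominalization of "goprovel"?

"goprovel" ends in -l. The stems ending in -l (pinkuhul → piurnkuhul, kiwegul → kiurwegul, rowedil → rourwedil) insert -ur- after the first vowel.
So goprovel → gourprovel.

gourprovel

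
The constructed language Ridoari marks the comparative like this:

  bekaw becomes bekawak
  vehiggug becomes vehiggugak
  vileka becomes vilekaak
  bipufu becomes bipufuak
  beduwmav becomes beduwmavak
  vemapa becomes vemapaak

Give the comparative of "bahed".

Every pair shown (bekaw → bekawak, vehiggug → vehiggugak, vileka → vilekaak, …) follows the same rule: add -ak.
So bahed → bahedak.

bahedak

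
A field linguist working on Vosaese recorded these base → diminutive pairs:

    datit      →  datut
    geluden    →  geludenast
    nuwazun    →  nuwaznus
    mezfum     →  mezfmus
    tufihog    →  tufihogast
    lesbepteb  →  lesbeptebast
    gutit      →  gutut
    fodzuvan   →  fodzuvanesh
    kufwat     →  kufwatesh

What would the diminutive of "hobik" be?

hobuk

"hobik" has last vowel 'i'. The stems whose last vowel is 'i' (datit → datut, gutit → gutut) change the last vowel to 'u'.
The other patterns: stems whose last vowel is 'u' delete the last vowel and add -us; stems whose last vowel is 'a' add -esh; stems whose last vowel is 'e' or 'o' add -ast.
So hobik → hobuk.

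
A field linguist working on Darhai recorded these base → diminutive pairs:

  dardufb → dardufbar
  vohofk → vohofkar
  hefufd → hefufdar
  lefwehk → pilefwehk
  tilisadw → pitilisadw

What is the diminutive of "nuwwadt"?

pinuwwadt

vohofk and lefwehk both end in -k yet inflect differently (vohofkar, pilefwehk), so the final letter is not what conditions the rule; the second-to-last letter is.
"nuwwadt" has second-to-last letter 'd'. The one such stem in the data (tilisadw → pitilisadw) adds the prefix pi-, so the same rule applies.
The other pattern: stems whose second-to-last letter is 'f' add -ar.
So nuwwadt → pinuwwadt.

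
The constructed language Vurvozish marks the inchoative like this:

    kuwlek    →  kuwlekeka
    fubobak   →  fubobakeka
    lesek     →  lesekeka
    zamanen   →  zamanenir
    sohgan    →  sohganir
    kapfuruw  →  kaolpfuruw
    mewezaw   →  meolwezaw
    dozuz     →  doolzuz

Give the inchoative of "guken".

gukenir

kuwlek and zamanen both have last vowel 'e' yet inflect differently (kuwlekeka, zamanenir), so the last vowel is not what conditions the rule; the final letter is.
"guken" ends in -n. The stems ending in -n (zamanen → zamanenir, sohgan → sohganir) add -ir.
So guken → gukenir.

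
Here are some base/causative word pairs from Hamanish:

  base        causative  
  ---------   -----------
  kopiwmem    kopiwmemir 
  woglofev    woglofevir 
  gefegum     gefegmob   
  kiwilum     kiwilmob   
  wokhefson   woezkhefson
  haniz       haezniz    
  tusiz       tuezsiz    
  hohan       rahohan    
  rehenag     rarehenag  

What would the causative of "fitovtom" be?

fieztovtom

kopiwmem and gefegum both end in -m yet inflect differently (kopiwmemir, gefegmob), so the final letter is not what conditions the rule; the last vowel is.
"fitovtom" has last vowel 'o'. The one such stem in the data (wokhefson → woezkhefson) inserts -ez- after the first vowel (as do haniz, tusiz), so the same rule applies.
The other patterns: stems whose last vowel is 'e' add -ir; stems whose last vowel is 'u' delete the last vowel and add -ob; stems whose last vowel is 'a' add the prefix ra-.
So fitovtom → fieztovtom.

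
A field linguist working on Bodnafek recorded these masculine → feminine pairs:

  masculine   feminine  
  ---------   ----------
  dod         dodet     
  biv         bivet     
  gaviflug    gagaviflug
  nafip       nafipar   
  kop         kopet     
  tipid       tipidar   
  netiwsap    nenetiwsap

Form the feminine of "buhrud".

"buhrud" has 2 vowels. The stems with 2 vowels (nafip → nafipar, tipid → tipidar) add -ar.
So buhrud → buhrudar.

buhrudar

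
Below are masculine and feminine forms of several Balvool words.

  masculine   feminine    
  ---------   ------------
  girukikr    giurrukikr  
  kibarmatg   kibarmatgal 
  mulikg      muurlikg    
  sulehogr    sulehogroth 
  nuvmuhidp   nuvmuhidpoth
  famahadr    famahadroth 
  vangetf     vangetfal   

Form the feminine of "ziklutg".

"ziklutg" has second-to-last letter 't'. The stems whose second-to-last letter is 't' (kibarmatg → kibarmatgal, vangetf → vangetfal) add -al.
The other patterns: stems whose second-to-last letter is 'k' insert -ur- after the first vowel; stems whose second-to-last letter is 'd' or 'g' add -oth.
So ziklutg → ziklutgal.

ziklutgal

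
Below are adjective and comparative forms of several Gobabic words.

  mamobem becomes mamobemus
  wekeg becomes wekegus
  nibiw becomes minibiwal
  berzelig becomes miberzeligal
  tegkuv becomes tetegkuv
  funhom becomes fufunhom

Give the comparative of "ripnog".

"ripnog" has last vowel 'o'. The one such stem in the data (funhom → fufunhom) repeats the first consonant+vowel as a prefix (as does tegkuv), so the same rule applies.
The other patterns: stems whose last vowel is 'e' add -us; stems whose last vowel is 'i' add mi- … -al around the stem.
So ripnog → riripnog.

riripnog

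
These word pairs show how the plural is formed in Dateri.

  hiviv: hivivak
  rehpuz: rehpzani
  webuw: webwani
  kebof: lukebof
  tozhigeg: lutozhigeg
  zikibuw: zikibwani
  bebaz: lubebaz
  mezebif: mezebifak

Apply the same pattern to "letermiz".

letermizak

mezebif and kebof both end in -f yet inflect differently (mezebifak, lukebof), so the final letter is not what conditions the rule; the last vowel is.
"letermiz" has last vowel 'i'. The stems whose last vowel is 'i' (hiviv → hivivak, mezebif → mezebifak) add -ak.
So letermiz → letermizak.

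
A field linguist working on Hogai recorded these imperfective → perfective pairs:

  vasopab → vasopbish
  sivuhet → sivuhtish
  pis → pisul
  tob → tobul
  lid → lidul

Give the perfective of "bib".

bibul

vasopab and tob both end in -b yet inflect differently (vasopbish, tobul), so the final letter is not what conditions the rule; the number of vowels is.
"bib" has 1 vowel. The stems with 1 vowel (pis → pisul, tob → tobul, lid → lidul) add -ul.
So bib → bibul.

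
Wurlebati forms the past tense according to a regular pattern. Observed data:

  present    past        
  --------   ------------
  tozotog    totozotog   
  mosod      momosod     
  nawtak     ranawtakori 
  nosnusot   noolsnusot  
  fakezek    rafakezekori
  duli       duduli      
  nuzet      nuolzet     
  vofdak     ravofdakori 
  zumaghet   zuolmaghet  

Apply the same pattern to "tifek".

ratifekori

"tifek" ends in -k. The stems ending in -k (nawtak → ranawtakori, fakezek → rafakezekori, vofdak → ravofdakori) add ra- … -ori around the stem.
So tifek → ratifekori.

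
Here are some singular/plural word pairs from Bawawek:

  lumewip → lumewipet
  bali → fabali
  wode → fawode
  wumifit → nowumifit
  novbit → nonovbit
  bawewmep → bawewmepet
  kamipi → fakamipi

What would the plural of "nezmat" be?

lumewip and wumifit both have last vowel 'i' yet inflect differently (lumewipet, nowumifit), so the last vowel is not what conditions the rule; the final letter is.
"nezmat" ends in -t. The stems ending in -t (wumifit → nowumifit, novbit → nonovbit) add the prefix no-.
So nezmat → nonezmat.

nonezmat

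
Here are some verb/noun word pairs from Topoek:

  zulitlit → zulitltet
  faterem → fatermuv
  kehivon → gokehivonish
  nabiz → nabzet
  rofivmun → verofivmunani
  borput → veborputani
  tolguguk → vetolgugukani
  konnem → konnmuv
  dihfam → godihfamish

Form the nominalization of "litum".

zulitlit and borput both end in -t yet inflect differently (zulitltet, veborputani), so the final letter is not what conditions the rule; the last vowel is.
"litum" has last vowel 'u'. The stems whose last vowel is 'u' (borput → veborputani, tolguguk → vetolgugukani, rofivmun → verofivmunani) add ve- … -ani around the stem.
So litum → velitumani.

velitumani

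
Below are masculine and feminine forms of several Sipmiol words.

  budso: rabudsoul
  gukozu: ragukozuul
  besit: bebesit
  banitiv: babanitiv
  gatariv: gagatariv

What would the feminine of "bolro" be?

"bolro" ends in a vowel. The stems ending in a vowel (budso → rabudsoul, gukozu → ragukozuul) add ra- … -ul around the stem.
So bolro → rabolroul.

rabolroul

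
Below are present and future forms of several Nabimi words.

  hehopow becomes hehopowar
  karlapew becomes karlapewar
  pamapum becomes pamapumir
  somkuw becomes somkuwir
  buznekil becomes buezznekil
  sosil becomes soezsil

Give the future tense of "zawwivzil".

hehopow and somkuw both end in -w yet inflect differently (hehopowar, somkuwir), so the final letter is not what conditions the rule; the last vowel is.
"zawwivzil" has last vowel 'i'. The stems whose last vowel is 'i' (buznekil → buezznekil, sosil → soezsil) insert -ez- after the first vowel.
So zawwivzil → zaezwwivzil.

zaezwwivzil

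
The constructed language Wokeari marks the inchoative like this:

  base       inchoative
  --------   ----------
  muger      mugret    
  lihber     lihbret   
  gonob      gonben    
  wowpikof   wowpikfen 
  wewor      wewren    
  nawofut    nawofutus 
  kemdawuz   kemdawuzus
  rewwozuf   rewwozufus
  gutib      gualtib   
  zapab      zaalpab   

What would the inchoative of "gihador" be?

"gihador" has last vowel 'o'. The stems whose last vowel is 'o' (gonob → gonben, wowpikof → wowpikfen, wewor → wewren) delete the last vowel and add -en.
So gihador → gihadren.

gihadren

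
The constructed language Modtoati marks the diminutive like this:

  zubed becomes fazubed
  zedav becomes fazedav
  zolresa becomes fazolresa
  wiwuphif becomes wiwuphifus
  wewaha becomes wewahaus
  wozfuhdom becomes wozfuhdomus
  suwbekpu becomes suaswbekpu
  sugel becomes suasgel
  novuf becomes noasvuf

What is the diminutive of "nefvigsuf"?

zolresa and wewaha both end in -a yet inflect differently (fazolresa, wewahaus), so the final letter is not what conditions the rule; the first letter is.
"nefvigsuf" begins with n-. The one such stem in the data (novuf → noasvuf) inserts -as- after the first vowel (as do suwbekpu, sugel), so the same rule applies.
So nefvigsuf → neasfvigsuf.

neasfvigsuf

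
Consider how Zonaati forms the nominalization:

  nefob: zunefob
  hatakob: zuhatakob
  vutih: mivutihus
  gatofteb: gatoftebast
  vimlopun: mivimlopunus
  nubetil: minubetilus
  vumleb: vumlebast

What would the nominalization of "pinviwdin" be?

"pinviwdin" has last vowel 'i'. The stems whose last vowel is 'i' (nubetil → minubetilus, vutih → mivutihus) add mi- … -us around the stem.
So pinviwdin → mipinviwdinus.

mipinviwdinus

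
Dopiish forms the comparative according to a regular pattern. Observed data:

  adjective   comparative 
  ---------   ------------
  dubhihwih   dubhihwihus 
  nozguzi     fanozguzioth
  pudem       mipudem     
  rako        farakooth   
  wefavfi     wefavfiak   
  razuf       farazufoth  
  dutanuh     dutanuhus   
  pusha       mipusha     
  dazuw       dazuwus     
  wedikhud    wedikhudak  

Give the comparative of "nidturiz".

fanidturizoth

wefavfi and nozguzi both end in -i yet inflect differently (wefavfiak, fanozguzioth), so the final letter is not what conditions the rule; the first letter is.
"nidturiz" begins with n-. The one such stem in the data (nozguzi → fanozguzioth) adds fa- … -oth around the stem, so the same rule applies.
The other patterns: stems beginning with d- add -us; stems beginning with p- add the prefix mi-; stems beginning with w- add -ak.
So nidturiz → fanidturizoth.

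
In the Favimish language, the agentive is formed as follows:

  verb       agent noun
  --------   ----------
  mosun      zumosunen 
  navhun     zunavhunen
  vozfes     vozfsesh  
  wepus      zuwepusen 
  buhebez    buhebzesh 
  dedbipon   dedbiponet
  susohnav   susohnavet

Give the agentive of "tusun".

vozfes and wepus both end in -s yet inflect differently (vozfsesh, zuwepusen), so the final letter is not what conditions the rule; the last vowel is.
"tusun" has last vowel 'u'. The stems whose last vowel is 'u' (wepus → zuwepusen, navhun → zunavhunen, mosun → zumosunen) add zu- … -en around the stem.
So tusun → zutusunen.

zutusunen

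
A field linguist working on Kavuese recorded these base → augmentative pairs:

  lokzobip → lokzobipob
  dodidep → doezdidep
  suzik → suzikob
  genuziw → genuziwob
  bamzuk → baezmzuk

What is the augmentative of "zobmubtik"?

suzik and bamzuk both end in -k yet inflect differently (suzikob, baezmzuk), so the final letter is not what conditions the rule; the last vowel is.
"zobmubtik" has last vowel 'i'. The stems whose last vowel is 'i' (genuziw → genuziwob, lokzobip → lokzobipob, suzik → suzikob) add -ob.
So zobmubtik → zobmubtikob.

zobmubtikob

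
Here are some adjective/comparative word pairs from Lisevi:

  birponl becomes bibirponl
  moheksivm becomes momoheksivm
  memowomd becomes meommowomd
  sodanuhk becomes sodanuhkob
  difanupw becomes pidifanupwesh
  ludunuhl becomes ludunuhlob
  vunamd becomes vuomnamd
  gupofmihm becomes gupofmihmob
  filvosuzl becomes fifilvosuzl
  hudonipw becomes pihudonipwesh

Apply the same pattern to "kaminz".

ludunuhl and filvosuzl both end in -l yet inflect differently (ludunuhlob, fifilvosuzl), so the final letter is not what conditions the rule; the second-to-last letter is.
"kaminz" has second-to-last letter 'n'. The one such stem in the data (birponl → bibirponl) repeats the first consonant+vowel as a prefix (as do filvosuzl, moheksivm), so the same rule applies.
The other patterns: stems whose second-to-last letter is 'm' insert -om- after the first vowel; stems whose second-to-last letter is 'p' add pi- … -esh around the stem; stems whose second-to-last letter is 'h' add -ob.
So kaminz → kakaminz.

kakaminz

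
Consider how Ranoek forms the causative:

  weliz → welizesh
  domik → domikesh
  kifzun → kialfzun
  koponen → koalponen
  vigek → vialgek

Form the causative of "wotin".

domik and vigek both end in -k yet inflect differently (domikesh, vialgek), so the final letter is not what conditions the rule; the last vowel is.
"wotin" has last vowel 'i'. The stems whose last vowel is 'i' (weliz → welizesh, domik → domikesh) add -esh.
The other pattern: stems whose last vowel is 'e' or 'u' insert -al- after the first vowel.
So wotin → wotinesh.

wotinesh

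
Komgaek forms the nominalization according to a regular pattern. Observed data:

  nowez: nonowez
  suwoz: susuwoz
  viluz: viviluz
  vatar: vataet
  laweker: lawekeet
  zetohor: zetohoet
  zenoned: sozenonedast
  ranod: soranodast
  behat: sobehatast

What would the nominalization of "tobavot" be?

"tobavot" ends in -t. The one such stem in the data (behat → sobehatast) adds so- … -ast around the stem, so the same rule applies.
The other patterns: stems ending in -z repeat the first consonant+vowel as a prefix; stems ending in -r drop the final letter and add -et.
So tobavot → sotobavotast.

sotobavotast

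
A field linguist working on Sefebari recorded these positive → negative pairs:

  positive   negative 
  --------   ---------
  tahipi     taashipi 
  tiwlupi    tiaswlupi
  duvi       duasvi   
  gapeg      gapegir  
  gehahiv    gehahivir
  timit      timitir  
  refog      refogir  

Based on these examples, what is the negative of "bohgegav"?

bohgegavir

tahipi and gehahiv both have last vowel 'i' yet inflect differently (taashipi, gehahivir), so the last vowel is not what conditions the rule; the final letter is.
"bohgegav" ends in -v. The one such stem in the data (gehahiv → gehahivir) adds -ir, so the same rule applies.
The other pattern: stems ending in -i insert -as- after the first vowel.
So bohgegav → bohgegavir.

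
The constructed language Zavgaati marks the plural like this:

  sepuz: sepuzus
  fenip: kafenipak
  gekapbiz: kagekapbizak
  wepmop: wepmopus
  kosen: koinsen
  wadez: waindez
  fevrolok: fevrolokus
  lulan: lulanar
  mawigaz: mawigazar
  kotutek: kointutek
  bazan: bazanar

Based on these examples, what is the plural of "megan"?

meganar

kosen and bazan both end in -n yet inflect differently (koinsen, bazanar), so the final letter is not what conditions the rule; the last vowel is.
"megan" has last vowel 'a'. The stems whose last vowel is 'a' (bazan → bazanar, lulan → lulanar, mawigaz → mawigazar) add -ar.
The other patterns: stems whose last vowel is 'e' insert -in- after the first vowel; stems whose last vowel is 'o' or 'u' add -us; stems whose last vowel is 'i' add ka- … -ak around the stem.
So megan → meganar.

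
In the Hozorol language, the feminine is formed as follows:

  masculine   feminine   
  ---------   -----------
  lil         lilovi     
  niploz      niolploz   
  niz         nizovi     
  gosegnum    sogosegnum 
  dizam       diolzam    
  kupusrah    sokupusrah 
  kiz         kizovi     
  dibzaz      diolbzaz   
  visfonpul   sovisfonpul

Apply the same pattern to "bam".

kiz and dibzaz both end in -z yet inflect differently (kizovi, diolbzaz), so the final letter is not what conditions the rule; the number of vowels is.
"bam" has 1 vowel. The stems with 1 vowel (kiz → kizovi, lil → lilovi, niz → nizovi) add -ovi.
The other patterns: stems with 2 vowels insert -ol- after the first vowel; stems with 3 vowels add the prefix so-.
So bam → bamovi.

bamovi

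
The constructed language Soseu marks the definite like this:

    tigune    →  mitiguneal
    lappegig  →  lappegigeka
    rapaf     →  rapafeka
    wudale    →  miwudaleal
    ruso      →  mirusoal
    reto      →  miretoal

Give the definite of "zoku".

rapaf and ruso both begin with r- yet inflect differently (rapafeka, mirusoal), so the first letter is not what conditions the rule; whether the stem ends in a vowel or a consonant is.
"zoku" ends in a vowel. The stems ending in a vowel (tigune → mitiguneal, ruso → mirusoal, wudale → miwudaleal) add mi- … -al around the stem.
The other pattern: stems ending in a consonant add -eka.
So zoku → mizokual.

mizokual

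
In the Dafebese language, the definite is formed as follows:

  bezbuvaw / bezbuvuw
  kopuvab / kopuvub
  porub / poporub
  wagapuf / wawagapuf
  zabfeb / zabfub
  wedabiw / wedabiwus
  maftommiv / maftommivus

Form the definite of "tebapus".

tetebapus

porub and zabfeb both end in -b yet inflect differently (poporub, zabfub), so the final letter is not what conditions the rule; the last vowel is.
"tebapus" has last vowel 'u'. The stems whose last vowel is 'u' (porub → poporub, wagapuf → wawagapuf) repeat the first consonant+vowel as a prefix.
The other patterns: stems whose last vowel is 'i' add -us; stems whose last vowel is 'a' or 'e' change the last vowel to 'u'.
So tebapus → tetebapus.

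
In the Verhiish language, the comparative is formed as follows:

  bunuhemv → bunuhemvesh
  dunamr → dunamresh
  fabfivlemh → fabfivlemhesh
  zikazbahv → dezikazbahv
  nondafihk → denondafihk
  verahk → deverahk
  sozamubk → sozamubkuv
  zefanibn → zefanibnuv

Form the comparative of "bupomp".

bupompesh

bunuhemv and zikazbahv both end in -v yet inflect differently (bunuhemvesh, dezikazbahv), so the final letter is not what conditions the rule; the second-to-last letter is.
"bupomp" has second-to-last letter 'm'. The stems whose second-to-last letter is 'm' (bunuhemv → bunuhemvesh, dunamr → dunamresh, fabfivlemh → fabfivlemhesh) add -esh.
The other patterns: stems whose second-to-last letter is 'h' add the prefix de-; stems whose second-to-last letter is 'b' add -uv.
So bupomp → bupompesh.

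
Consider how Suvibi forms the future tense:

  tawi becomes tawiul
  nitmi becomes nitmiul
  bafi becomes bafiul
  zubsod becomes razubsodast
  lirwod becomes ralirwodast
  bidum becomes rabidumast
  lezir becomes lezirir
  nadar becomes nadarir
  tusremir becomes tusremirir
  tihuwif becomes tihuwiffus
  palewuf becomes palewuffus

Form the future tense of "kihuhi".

"kihuhi" ends in -i. The stems ending in -i (tawi → tawiul, nitmi → nitmiul, bafi → bafiul) add -ul.
So kihuhi → kihuhiul.

kihuhiul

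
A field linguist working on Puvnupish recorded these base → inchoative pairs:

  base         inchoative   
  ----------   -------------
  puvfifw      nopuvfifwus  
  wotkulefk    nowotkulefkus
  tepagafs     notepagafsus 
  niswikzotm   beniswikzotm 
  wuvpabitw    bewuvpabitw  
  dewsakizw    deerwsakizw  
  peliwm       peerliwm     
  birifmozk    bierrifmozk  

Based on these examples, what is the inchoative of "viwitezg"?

vierwitezg

puvfifw and wuvpabitw both end in -w yet inflect differently (nopuvfifwus, bewuvpabitw), so the final letter is not what conditions the rule; the second-to-last letter is.
"viwitezg" has second-to-last letter 'z'. The stems whose second-to-last letter is 'z' (dewsakizw → deerwsakizw, birifmozk → bierrifmozk) insert -er- after the first vowel.
The other patterns: stems whose second-to-last letter is 'f' add no- … -us around the stem; stems whose second-to-last letter is 't' add the prefix be-.
So viwitezg → vierwitezg.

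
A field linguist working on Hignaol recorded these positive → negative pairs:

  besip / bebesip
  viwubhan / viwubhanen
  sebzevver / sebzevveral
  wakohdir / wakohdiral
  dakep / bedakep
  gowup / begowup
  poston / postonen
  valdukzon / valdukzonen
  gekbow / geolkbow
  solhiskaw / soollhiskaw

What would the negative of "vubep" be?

"vubep" ends in -p. The stems ending in -p (besip → bebesip, gowup → begowup, dakep → bedakep) add the prefix be-.
So vubep → bevubep.

bevubep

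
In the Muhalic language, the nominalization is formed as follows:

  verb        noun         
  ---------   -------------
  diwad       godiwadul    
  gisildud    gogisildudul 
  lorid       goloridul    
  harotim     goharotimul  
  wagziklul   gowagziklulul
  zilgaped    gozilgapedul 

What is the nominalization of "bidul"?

gobidulul

Every pair shown (diwad → godiwadul, gisildud → gogisildudul, lorid → goloridul, …) follows the same rule: add go- … -ul around the stem.
So bidul → gobidulul.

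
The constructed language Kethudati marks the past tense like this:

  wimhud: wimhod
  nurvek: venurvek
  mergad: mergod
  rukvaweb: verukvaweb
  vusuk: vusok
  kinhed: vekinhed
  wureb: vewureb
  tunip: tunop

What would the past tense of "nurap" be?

kinhed and mergad both end in -d yet inflect differently (vekinhed, mergod), so the final letter is not what conditions the rule; the last vowel is.
"nurap" has last vowel 'a'. The one such stem in the data (mergad → mergod) changes the last vowel to 'o' (as do tunip, vusuk), so the same rule applies.
The other pattern: stems whose last vowel is 'e' add the prefix ve-.
So nurap → nurop.

nurop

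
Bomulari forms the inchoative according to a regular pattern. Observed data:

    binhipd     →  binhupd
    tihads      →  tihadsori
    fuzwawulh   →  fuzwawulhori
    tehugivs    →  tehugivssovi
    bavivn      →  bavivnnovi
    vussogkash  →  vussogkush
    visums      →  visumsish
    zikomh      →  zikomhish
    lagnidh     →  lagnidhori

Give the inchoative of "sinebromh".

tihads and tehugivs both end in -s yet inflect differently (tihadsori, tehugivssovi), so the final letter is not what conditions the rule; the second-to-last letter is.
"sinebromh" has second-to-last letter 'm'. The stems whose second-to-last letter is 'm' (visums → visumsish, zikomh → zikomhish) add -ish.
The other patterns: stems whose second-to-last letter is 'd' or 'l' add -ori; stems whose second-to-last letter is 'v' double the final consonant and add -ovi; stems whose second-to-last letter is 'p' or 's' change the last vowel to 'u'.
So sinebromh → sinebromhish.

sinebromhish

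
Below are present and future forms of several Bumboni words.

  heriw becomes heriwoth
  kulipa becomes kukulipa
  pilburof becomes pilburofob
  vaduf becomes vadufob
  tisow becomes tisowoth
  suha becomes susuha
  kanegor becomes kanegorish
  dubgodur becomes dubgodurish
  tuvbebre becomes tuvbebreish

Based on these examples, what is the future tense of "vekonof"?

kanegor and tisow both have last vowel 'o' yet inflect differently (kanegorish, tisowoth), so the last vowel is not what conditions the rule; the final letter is.
"vekonof" ends in -f. The stems ending in -f (vaduf → vadufob, pilburof → pilburofob) add -ob.
So vekonof → vekonofob.

vekonofob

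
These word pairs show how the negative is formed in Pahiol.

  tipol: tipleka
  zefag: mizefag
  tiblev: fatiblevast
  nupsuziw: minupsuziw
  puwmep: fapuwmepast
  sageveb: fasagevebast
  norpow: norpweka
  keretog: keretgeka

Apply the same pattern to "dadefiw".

keretog and zefag both end in -g yet inflect differently (keretgeka, mizefag), so the final letter is not what conditions the rule; the last vowel is.
"dadefiw" has last vowel 'i'. The one such stem in the data (nupsuziw → minupsuziw) adds the prefix mi-, so the same rule applies.
The other patterns: stems whose last vowel is 'e' add fa- … -ast around the stem; stems whose last vowel is 'o' delete the last vowel and add -eka.
So dadefiw → midadefiw.

midadefiw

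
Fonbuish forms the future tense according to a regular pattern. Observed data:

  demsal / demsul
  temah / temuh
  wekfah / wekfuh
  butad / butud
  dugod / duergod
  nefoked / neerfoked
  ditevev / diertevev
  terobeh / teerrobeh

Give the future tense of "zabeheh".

butad and dugod both end in -d yet inflect differently (butud, duergod), so the final letter is not what conditions the rule; the last vowel is.
"zabeheh" has last vowel 'e'. The stems whose last vowel is 'e' (nefoked → neerfoked, ditevev → diertevev, terobeh → teerrobeh) insert -er- after the first vowel.
So zabeheh → zaerbeheh.

zaerbeheh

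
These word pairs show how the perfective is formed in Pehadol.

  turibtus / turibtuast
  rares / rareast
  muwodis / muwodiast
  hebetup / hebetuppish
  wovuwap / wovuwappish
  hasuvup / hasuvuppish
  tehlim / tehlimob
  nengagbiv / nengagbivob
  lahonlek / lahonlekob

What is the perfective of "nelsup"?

turibtus and hebetup both have last vowel 'u' yet inflect differently (turibtuast, hebetuppish), so the last vowel is not what conditions the rule; the final letter is.
"nelsup" ends in -p. The stems ending in -p (hebetup → hebetuppish, wovuwap → wovuwappish, hasuvup → hasuvuppish) double the final consonant and add -ish.
The other patterns: stems ending in -s drop the final letter and add -ast; stems ending in -k, -m or -v add -ob.
So nelsup → nelsuppish.

nelsuppish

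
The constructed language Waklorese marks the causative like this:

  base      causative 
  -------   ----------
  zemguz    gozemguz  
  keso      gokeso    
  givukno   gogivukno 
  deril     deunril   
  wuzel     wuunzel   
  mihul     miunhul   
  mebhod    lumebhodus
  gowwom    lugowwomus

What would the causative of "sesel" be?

"sesel" ends in -l. The stems ending in -l (deril → deunril, wuzel → wuunzel, mihul → miunhul) insert -un- after the first vowel.
The other patterns: stems ending in -o or -z add the prefix go-; stems ending in -d or -m add lu- … -us around the stem.
So sesel → seunsel.

seunsel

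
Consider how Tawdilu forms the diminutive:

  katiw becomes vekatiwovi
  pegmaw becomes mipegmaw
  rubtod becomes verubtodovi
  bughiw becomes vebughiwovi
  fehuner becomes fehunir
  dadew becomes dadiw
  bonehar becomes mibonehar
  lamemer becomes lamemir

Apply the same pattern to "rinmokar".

mirinmokar

katiw and pegmaw both end in -w yet inflect differently (vekatiwovi, mipegmaw), so the final letter is not what conditions the rule; the last vowel is.
"rinmokar" has last vowel 'a'. The stems whose last vowel is 'a' (pegmaw → mipegmaw, bonehar → mibonehar) add the prefix mi-.
So rinmokar → mirinmokar.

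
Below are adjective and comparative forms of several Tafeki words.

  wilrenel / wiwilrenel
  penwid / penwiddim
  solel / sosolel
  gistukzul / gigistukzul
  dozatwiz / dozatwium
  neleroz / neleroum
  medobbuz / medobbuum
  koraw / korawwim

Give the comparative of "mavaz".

mavaum

medobbuz and gistukzul both have last vowel 'u' yet inflect differently (medobbuum, gigistukzul), so the last vowel is not what conditions the rule; the final letter is.
"mavaz" ends in -z. The stems ending in -z (medobbuz → medobbuum, dozatwiz → dozatwium, neleroz → neleroum) drop the final letter and add -um.
So mavaz → mavaum.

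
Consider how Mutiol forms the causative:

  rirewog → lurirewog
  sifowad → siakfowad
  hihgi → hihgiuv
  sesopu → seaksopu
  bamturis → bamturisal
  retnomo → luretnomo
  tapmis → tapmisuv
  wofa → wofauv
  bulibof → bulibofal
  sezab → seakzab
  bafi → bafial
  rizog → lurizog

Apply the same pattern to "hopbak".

hopbakuv

bamturis and tapmis both end in -s yet inflect differently (bamturisal, tapmisuv), so the final letter is not what conditions the rule; the first letter is.
"hopbak" begins with h-. The one such stem in the data (hihgi → hihgiuv) adds -uv, so the same rule applies.
The other patterns: stems beginning with b- add -al; stems beginning with r- add the prefix lu-; stems beginning with s- insert -ak- after the first vowel.
So hopbak → hopbakuv.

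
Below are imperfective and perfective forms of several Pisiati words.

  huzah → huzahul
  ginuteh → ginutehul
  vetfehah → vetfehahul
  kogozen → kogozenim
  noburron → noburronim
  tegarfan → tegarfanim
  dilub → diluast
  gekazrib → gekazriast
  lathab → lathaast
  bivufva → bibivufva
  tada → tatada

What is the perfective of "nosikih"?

nosikihul

"nosikih" ends in -h. The stems ending in -h (huzah → huzahul, ginuteh → ginutehul, vetfehah → vetfehahul) add -ul.
The other patterns: stems ending in -n add -im; stems ending in -b drop the final letter and add -ast; stems ending in -a repeat the first consonant+vowel as a prefix.
So nosikih → nosikihul.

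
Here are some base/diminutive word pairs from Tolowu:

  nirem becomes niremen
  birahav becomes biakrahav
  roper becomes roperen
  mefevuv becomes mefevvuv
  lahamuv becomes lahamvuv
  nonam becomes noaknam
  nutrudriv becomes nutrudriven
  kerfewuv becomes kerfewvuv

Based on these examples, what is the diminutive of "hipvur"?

kerfewuv and birahav both end in -v yet inflect differently (kerfewvuv, biakrahav), so the final letter is not what conditions the rule; the last vowel is.
"hipvur" has last vowel 'u'. The stems whose last vowel is 'u' (kerfewuv → kerfewvuv, lahamuv → lahamvuv, mefevuv → mefevvuv) delete the last vowel and add -uv.
The other patterns: stems whose last vowel is 'a' insert -ak- after the first vowel; stems whose last vowel is 'e' or 'i' add -en.
So hipvur → hipvruv.

hipvruv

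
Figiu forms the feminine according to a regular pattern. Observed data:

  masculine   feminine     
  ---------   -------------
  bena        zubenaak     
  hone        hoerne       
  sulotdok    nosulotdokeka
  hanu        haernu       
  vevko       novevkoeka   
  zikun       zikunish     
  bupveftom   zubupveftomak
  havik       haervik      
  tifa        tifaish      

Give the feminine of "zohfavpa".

tifa and bena both end in -a yet inflect differently (tifaish, zubenaak), so the final letter is not what conditions the rule; the first letter is.
"zohfavpa" begins with z-. The one such stem in the data (zikun → zikunish) adds -ish, so the same rule applies.
So zohfavpa → zohfavpaish.

zohfavpaish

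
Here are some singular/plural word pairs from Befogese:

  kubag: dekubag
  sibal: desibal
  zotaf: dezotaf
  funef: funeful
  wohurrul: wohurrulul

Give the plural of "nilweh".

"nilweh" has last vowel 'e'. The one such stem in the data (funef → funeful) adds -ul, so the same rule applies.
The other pattern: stems whose last vowel is 'a' add the prefix de-.
So nilweh → nilwehul.

nilwehul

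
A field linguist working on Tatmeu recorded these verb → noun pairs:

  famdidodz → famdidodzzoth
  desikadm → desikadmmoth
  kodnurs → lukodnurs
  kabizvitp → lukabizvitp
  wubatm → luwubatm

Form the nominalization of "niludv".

desikadm and wubatm both end in -m yet inflect differently (desikadmmoth, luwubatm), so the final letter is not what conditions the rule; the second-to-last letter is.
"niludv" has second-to-last letter 'd'. The stems whose second-to-last letter is 'd' (famdidodz → famdidodzzoth, desikadm → desikadmmoth) double the final consonant and add -oth.
The other pattern: stems whose second-to-last letter is 'r' or 't' add the prefix lu-.
So niludv → niludvvoth.

niludvvoth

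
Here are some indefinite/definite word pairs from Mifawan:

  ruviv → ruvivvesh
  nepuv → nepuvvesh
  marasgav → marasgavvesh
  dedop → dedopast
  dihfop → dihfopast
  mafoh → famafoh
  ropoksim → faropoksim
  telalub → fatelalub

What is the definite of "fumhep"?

fumhepast

"fumhep" ends in -p. The stems ending in -p (dedop → dedopast, dihfop → dihfopast) add -ast.
So fumhep → fumhepast.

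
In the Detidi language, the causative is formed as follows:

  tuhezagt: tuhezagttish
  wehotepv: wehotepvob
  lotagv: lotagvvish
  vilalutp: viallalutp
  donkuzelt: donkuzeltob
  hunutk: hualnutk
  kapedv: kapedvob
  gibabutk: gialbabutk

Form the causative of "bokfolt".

bokfoltob

tuhezagt and donkuzelt both end in -t yet inflect differently (tuhezagttish, donkuzeltob), so the final letter is not what conditions the rule; the second-to-last letter is.
"bokfolt" has second-to-last letter 'l'. The one such stem in the data (donkuzelt → donkuzeltob) adds -ob, so the same rule applies.
The other patterns: stems whose second-to-last letter is 't' insert -al- after the first vowel; stems whose second-to-last letter is 'g' double the final consonant and add -ish.
So bokfolt → bokfoltob.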